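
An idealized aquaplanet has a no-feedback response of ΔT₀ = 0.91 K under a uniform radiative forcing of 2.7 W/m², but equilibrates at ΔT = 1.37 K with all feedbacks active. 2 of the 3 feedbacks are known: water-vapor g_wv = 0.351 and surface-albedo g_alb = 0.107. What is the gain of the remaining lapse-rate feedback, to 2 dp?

-0.12

Amplification A = ΔT/ΔT₀ = 1.37/0.91 = 1.505.
Total gain g = 1 − 1/A = 1 − 1/1.505 = 0.3355.
Known gains sum to 0.351 + 0.107 = 0.458.
g_lr = 0.3355 − 0.458 = -0.12.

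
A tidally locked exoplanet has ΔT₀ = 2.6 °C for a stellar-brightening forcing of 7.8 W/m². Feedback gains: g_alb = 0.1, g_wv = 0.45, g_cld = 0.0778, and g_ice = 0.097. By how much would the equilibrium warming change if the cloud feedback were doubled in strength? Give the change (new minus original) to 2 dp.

Original: g = 0.7248, ΔT = 2.6/(1−0.7248) = 9.4477 °C.
With doubled cloud: g' = 0.8026, ΔT' = 2.6/(1−0.8026) = 13.1712 °C.
Change = 13.1712 − 9.4477 = 3.72 °C.

3.72 °C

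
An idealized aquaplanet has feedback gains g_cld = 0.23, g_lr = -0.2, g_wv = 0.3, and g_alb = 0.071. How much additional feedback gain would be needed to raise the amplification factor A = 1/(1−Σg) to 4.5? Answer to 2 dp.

0.38

Current total gain = 0.401.
Target gain for A = 4.5: g* = 1 − 1/4.5 = 0.7778.
Additional gain needed = 0.7778 − 0.401 = 0.38.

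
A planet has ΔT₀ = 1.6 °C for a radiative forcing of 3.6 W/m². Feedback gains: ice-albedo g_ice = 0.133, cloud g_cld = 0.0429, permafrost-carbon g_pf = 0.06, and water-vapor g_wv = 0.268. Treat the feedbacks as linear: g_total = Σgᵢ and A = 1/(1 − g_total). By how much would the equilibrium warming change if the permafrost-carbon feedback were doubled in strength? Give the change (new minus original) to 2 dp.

0.44 °C

Original: g = 0.5039, ΔT = 1.6/(1−0.5039) = 3.2252 °C.
With doubled permafrost-carbon: g' = 0.5639, ΔT' = 1.6/(1−0.5639) = 3.6689 °C.
Change = 3.6689 − 3.2252 = 0.44 °C.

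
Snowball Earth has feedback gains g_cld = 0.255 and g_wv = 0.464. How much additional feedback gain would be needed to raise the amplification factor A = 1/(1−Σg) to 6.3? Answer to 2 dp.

Current total gain = 0.719.
Target gain for A = 6.3: g* = 1 − 1/6.3 = 0.8413.
Additional gain needed = 0.8413 − 0.719 = 0.12.

0.12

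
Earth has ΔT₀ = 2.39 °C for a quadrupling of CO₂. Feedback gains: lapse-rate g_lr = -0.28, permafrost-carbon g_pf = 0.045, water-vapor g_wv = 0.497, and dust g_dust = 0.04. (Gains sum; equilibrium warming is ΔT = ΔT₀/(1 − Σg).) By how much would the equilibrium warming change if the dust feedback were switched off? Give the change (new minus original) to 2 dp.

Original: g = 0.302, ΔT = 2.39/(1−0.302) = 3.4241 °C.
Without dust: g' = 0.262, ΔT' = 2.39/(1−0.262) = 3.2385 °C.
Change = 3.2385 − 3.4241 = -0.19 °C.

-0.19 °C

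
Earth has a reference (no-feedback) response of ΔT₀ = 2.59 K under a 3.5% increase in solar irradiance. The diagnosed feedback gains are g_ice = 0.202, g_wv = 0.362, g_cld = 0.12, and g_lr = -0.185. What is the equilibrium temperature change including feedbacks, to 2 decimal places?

Total gain g = 0.202 + 0.362 + 0.12 − 0.185 = 0.499.
Amplification A = 1/(1 − 0.499) = 1.996.
ΔT = 2.59 × 1.996 = 5.17 K.

5.17 K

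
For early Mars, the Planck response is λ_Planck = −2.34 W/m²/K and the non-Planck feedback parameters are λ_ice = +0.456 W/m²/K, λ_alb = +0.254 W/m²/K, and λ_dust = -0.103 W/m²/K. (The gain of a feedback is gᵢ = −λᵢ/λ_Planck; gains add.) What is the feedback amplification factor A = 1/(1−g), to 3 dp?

Convert to gains: g_ice = 0.456/2.34 = 0.1949; g_alb = 0.254/2.34 = 0.1085; g_dust = -0.103/2.34 = -0.04402.
Total gain g = 0.25938.
A = 1/(1 − 0.25938) = 1.350.

1.350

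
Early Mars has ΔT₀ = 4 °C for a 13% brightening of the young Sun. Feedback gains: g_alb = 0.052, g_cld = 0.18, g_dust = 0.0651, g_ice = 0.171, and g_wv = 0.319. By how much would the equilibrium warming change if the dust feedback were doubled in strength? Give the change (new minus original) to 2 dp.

Original: g = 0.7871, ΔT = 4/(1−0.7871) = 18.7882 °C.
With doubled dust: g' = 0.8522, ΔT' = 4/(1−0.8522) = 27.0636 °C.
Change = 27.0636 − 18.7882 = 8.28 °C.

8.28 °C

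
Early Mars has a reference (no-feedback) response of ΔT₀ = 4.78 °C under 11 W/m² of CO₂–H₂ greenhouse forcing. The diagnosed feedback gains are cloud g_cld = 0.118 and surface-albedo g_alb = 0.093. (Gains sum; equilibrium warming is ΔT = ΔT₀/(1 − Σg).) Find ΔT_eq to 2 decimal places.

Total gain g = 0.118 + 0.093 = 0.211.
Amplification A = 1/(1 − 0.211) = 1.267.
ΔT = 4.78 × 1.267 = 6.06 °C.

6.06 °C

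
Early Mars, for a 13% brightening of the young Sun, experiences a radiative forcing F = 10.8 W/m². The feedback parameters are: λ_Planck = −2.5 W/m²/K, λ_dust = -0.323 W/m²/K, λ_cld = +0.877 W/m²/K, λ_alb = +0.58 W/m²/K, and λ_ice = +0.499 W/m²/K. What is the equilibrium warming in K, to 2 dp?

Net feedback parameter λ = (−2.5) + (-0.323) + (+0.877) + (+0.58) + (+0.499) = -0.867 W/m²/K.
ΔT = −F/λ = −10.8/(-0.867) = 12.46 K.

12.46 K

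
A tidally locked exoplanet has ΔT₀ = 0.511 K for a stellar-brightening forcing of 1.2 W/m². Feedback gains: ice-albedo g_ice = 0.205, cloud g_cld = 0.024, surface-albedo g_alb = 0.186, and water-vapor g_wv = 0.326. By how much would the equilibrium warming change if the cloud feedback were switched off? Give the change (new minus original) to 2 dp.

Original: g = 0.741, ΔT = 0.511/(1−0.741) = 1.9730 K.
Without cloud: g' = 0.717, ΔT' = 0.511/(1−0.717) = 1.8057 K.
Change = 1.8057 − 1.9730 = -0.17 K.

-0.17 K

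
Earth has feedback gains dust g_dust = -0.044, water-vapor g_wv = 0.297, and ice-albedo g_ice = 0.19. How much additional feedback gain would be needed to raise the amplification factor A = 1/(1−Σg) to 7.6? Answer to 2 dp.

0.43

Current total gain = 0.443.
Target gain for A = 7.6: g* = 1 − 1/7.6 = 0.8684.
Additional gain needed = 0.8684 − 0.443 = 0.43.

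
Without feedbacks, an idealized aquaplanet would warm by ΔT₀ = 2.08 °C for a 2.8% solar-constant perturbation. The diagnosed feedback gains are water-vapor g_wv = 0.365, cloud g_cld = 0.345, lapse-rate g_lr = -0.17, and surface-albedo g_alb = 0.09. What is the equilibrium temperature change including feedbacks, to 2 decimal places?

5.62 °C

Total gain g = 0.365 + 0.345 − 0.17 + 0.09 = 0.63.
Amplification A = 1/(1 − 0.63) = 2.703.
ΔT = 2.08 × 2.703 = 5.62 °C.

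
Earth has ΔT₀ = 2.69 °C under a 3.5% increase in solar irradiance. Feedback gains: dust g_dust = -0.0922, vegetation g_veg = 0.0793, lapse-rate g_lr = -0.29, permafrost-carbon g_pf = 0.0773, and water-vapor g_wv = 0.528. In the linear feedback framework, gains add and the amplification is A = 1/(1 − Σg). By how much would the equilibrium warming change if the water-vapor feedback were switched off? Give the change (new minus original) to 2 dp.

Original: g = 0.3024, ΔT = 2.69/(1−0.3024) = 3.8561 °C.
Without water-vapor: g' = -0.2256, ΔT' = 2.69/(1+0.2256) = 2.1948 °C.
Change = 2.1948 − 3.8561 = -1.66 °C.

-1.66 °C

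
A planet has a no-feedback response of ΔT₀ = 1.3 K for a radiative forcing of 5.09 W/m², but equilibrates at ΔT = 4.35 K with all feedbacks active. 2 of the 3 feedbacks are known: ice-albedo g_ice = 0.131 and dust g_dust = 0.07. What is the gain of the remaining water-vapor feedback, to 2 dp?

Amplification A = ΔT/ΔT₀ = 4.35/1.3 = 3.346.
Total gain g = 1 − 1/A = 1 − 1/3.346 = 0.7011.
Known gains sum to 0.131 + 0.07 = 0.201.
g_wv = 0.7011 − 0.201 = 0.50.

0.50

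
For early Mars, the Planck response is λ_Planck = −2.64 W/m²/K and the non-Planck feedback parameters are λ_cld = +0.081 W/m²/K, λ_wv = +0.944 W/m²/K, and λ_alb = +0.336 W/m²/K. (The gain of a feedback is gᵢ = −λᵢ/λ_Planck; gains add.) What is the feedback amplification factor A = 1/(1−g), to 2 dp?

Convert to gains: g_cld = 0.081/2.64 = 0.03068; g_wv = 0.944/2.64 = 0.3576; g_alb = 0.336/2.64 = 0.1273.
Total gain g = 0.51558.
A = 1/(1 − 0.51558) = 2.06.

2.06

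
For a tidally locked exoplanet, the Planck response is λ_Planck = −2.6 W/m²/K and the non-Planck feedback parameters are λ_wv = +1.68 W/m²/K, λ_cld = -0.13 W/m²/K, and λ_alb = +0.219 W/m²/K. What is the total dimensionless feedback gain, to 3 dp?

Convert to gains: g_wv = 1.68/2.6 = 0.6462; g_cld = -0.13/2.6 = -0.05; g_alb = 0.219/2.6 = 0.08423.
Total gain g = 0.68043.

0.680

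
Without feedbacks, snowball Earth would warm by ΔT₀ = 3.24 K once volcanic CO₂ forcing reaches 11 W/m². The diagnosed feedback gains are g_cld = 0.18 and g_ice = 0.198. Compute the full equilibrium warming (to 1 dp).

Total gain g = 0.18 + 0.198 = 0.378.
Amplification A = 1/(1 − 0.378) = 1.608.
ΔT = 3.24 × 1.608 = 5.2 K.

5.2 K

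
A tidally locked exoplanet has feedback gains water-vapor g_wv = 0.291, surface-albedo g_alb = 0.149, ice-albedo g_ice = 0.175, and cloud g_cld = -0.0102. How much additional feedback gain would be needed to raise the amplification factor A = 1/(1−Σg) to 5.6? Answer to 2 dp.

Current total gain = 0.6048.
Target gain for A = 5.6: g* = 1 − 1/5.6 = 0.8214.
Additional gain needed = 0.8214 − 0.6048 = 0.22.

0.22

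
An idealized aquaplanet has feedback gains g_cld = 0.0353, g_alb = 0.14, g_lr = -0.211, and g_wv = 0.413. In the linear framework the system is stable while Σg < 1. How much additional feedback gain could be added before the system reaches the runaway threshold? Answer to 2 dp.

0.62

Current total gain = 0.0353 + 0.14 − 0.211 + 0.413 = 0.3773.
Margin to runaway = 1 − 0.3773 = 0.62.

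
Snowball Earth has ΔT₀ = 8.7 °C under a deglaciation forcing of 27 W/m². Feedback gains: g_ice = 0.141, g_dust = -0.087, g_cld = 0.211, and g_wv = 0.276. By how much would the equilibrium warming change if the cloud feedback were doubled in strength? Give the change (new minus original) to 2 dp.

Original: g = 0.541, ΔT = 8.7/(1−0.541) = 18.9542 °C.
With doubled cloud: g' = 0.752, ΔT' = 8.7/(1−0.752) = 35.0806 °C.
Change = 35.0806 − 18.9542 = 16.13 °C.

16.13 °C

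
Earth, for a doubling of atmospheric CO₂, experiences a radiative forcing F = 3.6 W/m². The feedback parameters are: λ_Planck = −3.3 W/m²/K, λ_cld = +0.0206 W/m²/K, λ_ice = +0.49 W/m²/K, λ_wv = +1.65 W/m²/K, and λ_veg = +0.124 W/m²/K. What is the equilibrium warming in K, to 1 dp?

3.5 K

Net feedback parameter λ = (−3.3) + (+0.0206) + (+0.49) + (+1.65) + (+0.124) = -1.0154 W/m²/K.
ΔT = −F/λ = −3.6/(-1.0154) = 3.5 K.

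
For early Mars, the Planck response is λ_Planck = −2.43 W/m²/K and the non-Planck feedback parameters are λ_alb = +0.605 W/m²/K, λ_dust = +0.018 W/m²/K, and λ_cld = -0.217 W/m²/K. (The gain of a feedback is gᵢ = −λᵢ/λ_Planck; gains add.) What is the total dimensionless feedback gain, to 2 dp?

0.17

Convert to gains: g_alb = 0.605/2.43 = 0.249; g_dust = 0.018/2.43 = 0.007407; g_cld = -0.217/2.43 = -0.0893.
Total gain g = 0.167107.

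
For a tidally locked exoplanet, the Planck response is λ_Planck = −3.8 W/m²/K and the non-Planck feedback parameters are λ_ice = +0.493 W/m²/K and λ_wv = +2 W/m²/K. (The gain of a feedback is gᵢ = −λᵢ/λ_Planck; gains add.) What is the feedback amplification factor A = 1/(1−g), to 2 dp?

Convert to gains: g_ice = 0.493/3.8 = 0.1297; g_wv = 2/3.8 = 0.5263.
Total gain g = 0.656.
A = 1/(1 − 0.656) = 2.91.

2.91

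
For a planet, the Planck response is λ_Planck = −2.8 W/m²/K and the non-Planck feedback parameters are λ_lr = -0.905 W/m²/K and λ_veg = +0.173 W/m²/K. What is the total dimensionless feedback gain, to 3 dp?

-0.261

Convert to gains: g_lr = -0.905/2.8 = -0.3232; g_veg = 0.173/2.8 = 0.06179.
Total gain g = -0.26141.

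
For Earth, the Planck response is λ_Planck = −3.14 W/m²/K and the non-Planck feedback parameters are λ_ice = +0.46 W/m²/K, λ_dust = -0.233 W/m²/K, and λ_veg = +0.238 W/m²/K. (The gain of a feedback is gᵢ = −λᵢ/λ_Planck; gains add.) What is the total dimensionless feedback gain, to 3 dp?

Convert to gains: g_ice = 0.46/3.14 = 0.1465; g_dust = -0.233/3.14 = -0.0742; g_veg = 0.238/3.14 = 0.0758.
Total gain g = 0.1481.

0.148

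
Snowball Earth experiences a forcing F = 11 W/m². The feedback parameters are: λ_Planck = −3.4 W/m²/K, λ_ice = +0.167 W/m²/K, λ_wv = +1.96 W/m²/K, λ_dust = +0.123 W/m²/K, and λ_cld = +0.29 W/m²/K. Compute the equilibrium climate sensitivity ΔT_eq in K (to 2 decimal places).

12.79 K

Net feedback parameter λ = (−3.4) + (+0.167) + (+1.96) + (+0.123) + (+0.29) = -0.86 W/m²/K.
ΔT = −F/λ = −11/(-0.86) = 12.79 K.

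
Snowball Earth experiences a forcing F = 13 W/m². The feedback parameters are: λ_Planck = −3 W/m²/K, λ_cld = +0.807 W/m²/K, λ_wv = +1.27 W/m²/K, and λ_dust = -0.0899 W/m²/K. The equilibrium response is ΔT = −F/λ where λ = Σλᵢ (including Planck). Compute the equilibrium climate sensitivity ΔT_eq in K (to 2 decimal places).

12.83 K

Net feedback parameter λ = (−3) + (+0.807) + (+1.27) + (-0.0899) = -1.0129 W/m²/K.
ΔT = −F/λ = −13/(-1.0129) = 12.83 K.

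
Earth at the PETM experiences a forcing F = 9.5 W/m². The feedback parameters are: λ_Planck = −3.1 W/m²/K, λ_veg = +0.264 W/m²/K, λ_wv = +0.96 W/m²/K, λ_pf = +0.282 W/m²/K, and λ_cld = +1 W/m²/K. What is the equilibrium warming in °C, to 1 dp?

16.0 °C

Net feedback parameter λ = (−3.1) + (+0.264) + (+0.96) + (+0.282) + (+1) = -0.594 W/m²/K.
ΔT = −F/λ = −9.5/(-0.594) = 16.0 °C.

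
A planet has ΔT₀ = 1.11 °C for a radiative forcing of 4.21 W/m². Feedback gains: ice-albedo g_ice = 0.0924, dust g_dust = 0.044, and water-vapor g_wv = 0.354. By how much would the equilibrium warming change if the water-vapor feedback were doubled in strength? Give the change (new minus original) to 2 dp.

4.96 °C

Original: g = 0.4904, ΔT = 1.11/(1−0.4904) = 2.1782 °C.
With doubled water-vapor: g' = 0.8444, ΔT' = 1.11/(1−0.8444) = 7.1337 °C.
Change = 7.1337 − 2.1782 = 4.96 °C.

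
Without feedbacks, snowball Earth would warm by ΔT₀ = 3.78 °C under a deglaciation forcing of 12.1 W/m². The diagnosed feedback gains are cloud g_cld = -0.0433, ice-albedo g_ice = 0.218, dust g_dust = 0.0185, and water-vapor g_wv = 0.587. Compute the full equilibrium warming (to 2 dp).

17.20 °C

Total gain g = -0.0433 + 0.218 + 0.0185 + 0.587 = 0.7802.
Amplification A = 1/(1 − 0.7802) = 4.55.
ΔT = 3.78 × 4.55 = 17.20 °C.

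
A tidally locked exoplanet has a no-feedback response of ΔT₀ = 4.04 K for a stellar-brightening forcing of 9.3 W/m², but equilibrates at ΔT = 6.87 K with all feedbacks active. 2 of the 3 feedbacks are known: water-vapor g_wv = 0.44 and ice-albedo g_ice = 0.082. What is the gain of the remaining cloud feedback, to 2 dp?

Amplification A = ΔT/ΔT₀ = 6.87/4.04 = 1.7.
Total gain g = 1 − 1/A = 1 − 1/1.7 = 0.4118.
Known gains sum to 0.44 + 0.082 = 0.522.
g_cld = 0.4118 − 0.522 = -0.11.

-0.11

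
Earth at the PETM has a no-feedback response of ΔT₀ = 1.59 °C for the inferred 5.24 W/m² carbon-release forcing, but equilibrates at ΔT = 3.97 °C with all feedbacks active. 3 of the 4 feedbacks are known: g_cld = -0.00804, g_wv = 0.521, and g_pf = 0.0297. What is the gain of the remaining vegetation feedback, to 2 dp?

0.06

Amplification A = ΔT/ΔT₀ = 3.97/1.59 = 2.497.
Total gain g = 1 − 1/A = 1 − 1/2.497 = 0.5995.
Known gains sum to -0.00804 + 0.521 + 0.0297 = 0.54266.
g_veg = 0.5995 − 0.54266 = 0.06.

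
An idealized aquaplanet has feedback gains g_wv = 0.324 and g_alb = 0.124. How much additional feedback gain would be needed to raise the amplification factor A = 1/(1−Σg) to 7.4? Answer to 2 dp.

0.42

Current total gain = 0.448.
Target gain for A = 7.4: g* = 1 − 1/7.4 = 0.8649.
Additional gain needed = 0.8649 − 0.448 = 0.42.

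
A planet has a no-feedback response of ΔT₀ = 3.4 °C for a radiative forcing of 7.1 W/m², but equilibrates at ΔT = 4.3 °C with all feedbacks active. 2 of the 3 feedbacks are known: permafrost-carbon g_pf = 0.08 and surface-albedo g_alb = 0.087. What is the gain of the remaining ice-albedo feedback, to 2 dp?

Amplification A = ΔT/ΔT₀ = 4.3/3.4 = 1.265.
Total gain g = 1 − 1/A = 1 − 1/1.265 = 0.2095.
Known gains sum to 0.08 + 0.087 = 0.167.
g_ice = 0.2095 − 0.167 = 0.04.

0.04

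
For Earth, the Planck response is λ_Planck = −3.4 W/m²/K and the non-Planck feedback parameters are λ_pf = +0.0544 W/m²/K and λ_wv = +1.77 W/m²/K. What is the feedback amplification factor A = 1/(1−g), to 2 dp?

Convert to gains: g_pf = 0.0544/3.4 = 0.016; g_wv = 1.77/3.4 = 0.5206.
Total gain g = 0.5366.
A = 1/(1 − 0.5366) = 2.16.

2.16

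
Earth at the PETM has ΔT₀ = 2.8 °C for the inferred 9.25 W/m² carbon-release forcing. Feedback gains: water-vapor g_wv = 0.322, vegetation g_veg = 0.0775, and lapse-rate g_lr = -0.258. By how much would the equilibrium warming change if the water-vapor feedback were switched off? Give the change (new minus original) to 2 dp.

Original: g = 0.1415, ΔT = 2.8/(1−0.1415) = 3.2615 °C.
Without water-vapor: g' = -0.1805, ΔT' = 2.8/(1+0.1805) = 2.3719 °C.
Change = 2.3719 − 3.2615 = -0.89 °C.

-0.89 °C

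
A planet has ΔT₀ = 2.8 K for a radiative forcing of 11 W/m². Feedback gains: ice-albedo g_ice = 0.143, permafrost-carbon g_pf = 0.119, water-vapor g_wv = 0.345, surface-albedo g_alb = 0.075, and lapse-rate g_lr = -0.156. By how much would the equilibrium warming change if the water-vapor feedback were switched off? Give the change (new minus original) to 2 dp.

Original: g = 0.526, ΔT = 2.8/(1−0.526) = 5.9072 K.
Without water-vapor: g' = 0.181, ΔT' = 2.8/(1−0.181) = 3.4188 K.
Change = 3.4188 − 5.9072 = -2.49 K.

-2.49 K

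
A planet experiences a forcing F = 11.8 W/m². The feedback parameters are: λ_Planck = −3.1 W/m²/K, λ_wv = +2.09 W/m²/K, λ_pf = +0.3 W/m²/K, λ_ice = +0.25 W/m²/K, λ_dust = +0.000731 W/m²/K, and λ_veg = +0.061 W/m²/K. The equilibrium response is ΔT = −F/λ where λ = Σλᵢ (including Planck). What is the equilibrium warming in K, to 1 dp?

29.6 K

Net feedback parameter λ = (−3.1) + (+2.09) + (+0.3) + (+0.25) + (+0.000731) + (+0.061) = -0.398269 W/m²/K.
ΔT = −F/λ = −11.8/(-0.398269) = 29.6 K.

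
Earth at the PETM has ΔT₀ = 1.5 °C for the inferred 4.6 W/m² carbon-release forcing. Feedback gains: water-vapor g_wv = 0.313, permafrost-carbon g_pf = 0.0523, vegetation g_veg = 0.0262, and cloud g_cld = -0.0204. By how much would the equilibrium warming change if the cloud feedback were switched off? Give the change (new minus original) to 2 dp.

Original: g = 0.3711, ΔT = 1.5/(1−0.3711) = 2.3851 °C.
Without cloud: g' = 0.3915, ΔT' = 1.5/(1−0.3915) = 2.4651 °C.
Change = 2.4651 − 2.3851 = 0.08 °C.

0.08 °C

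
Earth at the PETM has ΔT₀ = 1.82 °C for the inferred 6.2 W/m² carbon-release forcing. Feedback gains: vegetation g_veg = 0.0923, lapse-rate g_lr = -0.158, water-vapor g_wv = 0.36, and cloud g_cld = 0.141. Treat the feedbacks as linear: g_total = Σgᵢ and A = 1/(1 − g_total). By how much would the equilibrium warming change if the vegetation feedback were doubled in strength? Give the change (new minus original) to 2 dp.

0.63 °C

Original: g = 0.4353, ΔT = 1.82/(1−0.4353) = 3.2230 °C.
With doubled vegetation: g' = 0.5276, ΔT' = 1.82/(1−0.5276) = 3.8527 °C.
Change = 3.8527 − 3.2230 = 0.63 °C.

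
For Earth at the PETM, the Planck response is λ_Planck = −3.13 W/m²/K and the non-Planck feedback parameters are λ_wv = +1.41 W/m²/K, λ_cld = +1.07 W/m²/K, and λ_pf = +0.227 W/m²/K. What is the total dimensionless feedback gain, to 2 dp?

Convert to gains: g_wv = 1.41/3.13 = 0.4505; g_cld = 1.07/3.13 = 0.3419; g_pf = 0.227/3.13 = 0.07252.
Total gain g = 0.86492.

0.86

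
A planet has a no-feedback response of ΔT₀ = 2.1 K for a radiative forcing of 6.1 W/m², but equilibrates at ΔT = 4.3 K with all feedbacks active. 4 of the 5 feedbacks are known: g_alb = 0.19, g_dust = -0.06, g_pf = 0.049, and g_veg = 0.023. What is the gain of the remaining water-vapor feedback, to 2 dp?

Amplification A = ΔT/ΔT₀ = 4.3/2.1 = 2.048.
Total gain g = 1 − 1/A = 1 − 1/2.048 = 0.5117.
Known gains sum to 0.19 − 0.06 + 0.049 + 0.023 = 0.202.
g_wv = 0.5117 − 0.202 = 0.31.

0.31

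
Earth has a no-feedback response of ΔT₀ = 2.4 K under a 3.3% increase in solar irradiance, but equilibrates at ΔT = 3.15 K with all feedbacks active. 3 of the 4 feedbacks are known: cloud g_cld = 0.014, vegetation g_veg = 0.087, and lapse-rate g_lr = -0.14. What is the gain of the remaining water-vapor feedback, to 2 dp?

Amplification A = ΔT/ΔT₀ = 3.15/2.4 = 1.312.
Total gain g = 1 − 1/A = 1 − 1/1.312 = 0.2378.
Known gains sum to 0.014 + 0.087 − 0.14 = -0.039.
g_wv = 0.2378 + 0.039 = 0.28.

0.28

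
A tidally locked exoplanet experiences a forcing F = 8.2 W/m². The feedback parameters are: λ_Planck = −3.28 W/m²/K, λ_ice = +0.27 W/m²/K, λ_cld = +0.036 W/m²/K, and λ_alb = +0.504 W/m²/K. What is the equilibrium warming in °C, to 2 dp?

3.32 °C

Net feedback parameter λ = (−3.28) + (+0.27) + (+0.036) + (+0.504) = -2.47 W/m²/K.
ΔT = −F/λ = −8.2/(-2.47) = 3.32 °C.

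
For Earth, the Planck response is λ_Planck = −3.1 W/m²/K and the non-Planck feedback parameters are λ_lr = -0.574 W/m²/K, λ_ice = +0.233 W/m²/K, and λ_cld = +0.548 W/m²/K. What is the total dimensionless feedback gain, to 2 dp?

Convert to gains: g_lr = -0.574/3.1 = -0.1852; g_ice = 0.233/3.1 = 0.07516; g_cld = 0.548/3.1 = 0.1768.
Total gain g = 0.06676.

0.07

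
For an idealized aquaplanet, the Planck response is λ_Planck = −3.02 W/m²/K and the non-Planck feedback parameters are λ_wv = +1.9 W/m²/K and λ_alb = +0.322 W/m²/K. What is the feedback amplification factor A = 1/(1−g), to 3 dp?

3.784

Convert to gains: g_wv = 1.9/3.02 = 0.6291; g_alb = 0.322/3.02 = 0.1066.
Total gain g = 0.7357.
A = 1/(1 − 0.7357) = 3.784.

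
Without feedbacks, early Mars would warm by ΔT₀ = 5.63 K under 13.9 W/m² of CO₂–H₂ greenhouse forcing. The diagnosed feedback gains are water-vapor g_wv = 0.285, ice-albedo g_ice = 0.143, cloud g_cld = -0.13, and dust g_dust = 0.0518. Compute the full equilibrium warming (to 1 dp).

Total gain g = 0.285 + 0.143 − 0.13 + 0.0518 = 0.3498.
Amplification A = 1/(1 − 0.3498) = 1.538.
ΔT = 5.63 × 1.538 = 8.7 K.

8.7 K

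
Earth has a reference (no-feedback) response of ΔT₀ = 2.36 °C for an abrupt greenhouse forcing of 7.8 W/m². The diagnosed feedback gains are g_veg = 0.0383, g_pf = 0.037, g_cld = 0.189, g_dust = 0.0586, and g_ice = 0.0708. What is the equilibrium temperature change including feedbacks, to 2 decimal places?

Total gain g = 0.0383 + 0.037 + 0.189 + 0.0586 + 0.0708 = 0.3937.
Amplification A = 1/(1 − 0.3937) = 1.649.
ΔT = 2.36 × 1.649 = 3.89 °C.

3.89 °C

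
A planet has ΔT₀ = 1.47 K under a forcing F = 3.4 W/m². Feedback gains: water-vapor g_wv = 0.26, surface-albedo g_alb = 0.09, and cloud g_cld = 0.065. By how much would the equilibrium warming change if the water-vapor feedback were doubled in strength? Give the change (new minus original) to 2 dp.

Original: g = 0.415, ΔT = 1.47/(1−0.415) = 2.5128 K.
With doubled water-vapor: g' = 0.675, ΔT' = 1.47/(1−0.675) = 4.5231 K.
Change = 4.5231 − 2.5128 = 2.01 K.

2.01 K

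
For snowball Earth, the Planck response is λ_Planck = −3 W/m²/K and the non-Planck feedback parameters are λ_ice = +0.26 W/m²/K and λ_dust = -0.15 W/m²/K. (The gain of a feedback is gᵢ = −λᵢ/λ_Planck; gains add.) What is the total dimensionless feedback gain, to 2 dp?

Convert to gains: g_ice = 0.26/3 = 0.08667; g_dust = -0.15/3 = -0.05.
Total gain g = 0.03667.

0.04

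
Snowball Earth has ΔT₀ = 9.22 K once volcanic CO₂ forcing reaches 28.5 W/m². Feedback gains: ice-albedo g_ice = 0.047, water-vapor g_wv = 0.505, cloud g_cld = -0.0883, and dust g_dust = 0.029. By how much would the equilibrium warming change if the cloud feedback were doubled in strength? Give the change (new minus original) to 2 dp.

Original: g = 0.4927, ΔT = 9.22/(1−0.4927) = 18.1747 K.
With doubled cloud: g' = 0.4044, ΔT' = 9.22/(1−0.4044) = 15.4802 K.
Change = 15.4802 − 18.1747 = -2.69 K.

-2.69 K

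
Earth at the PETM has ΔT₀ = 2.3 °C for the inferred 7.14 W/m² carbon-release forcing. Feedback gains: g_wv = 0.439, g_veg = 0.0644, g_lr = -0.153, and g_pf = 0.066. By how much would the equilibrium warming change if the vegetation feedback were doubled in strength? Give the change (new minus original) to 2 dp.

Original: g = 0.4164, ΔT = 2.3/(1−0.4164) = 3.9411 °C.
With doubled vegetation: g' = 0.4808, ΔT' = 2.3/(1−0.4808) = 4.4299 °C.
Change = 4.4299 − 3.9411 = 0.49 °C.

0.49 °C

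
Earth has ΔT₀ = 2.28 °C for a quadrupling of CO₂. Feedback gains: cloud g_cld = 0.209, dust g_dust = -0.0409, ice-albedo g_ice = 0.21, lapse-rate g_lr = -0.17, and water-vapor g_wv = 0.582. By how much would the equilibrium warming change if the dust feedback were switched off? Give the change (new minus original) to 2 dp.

Original: g = 0.7901, ΔT = 2.28/(1−0.7901) = 10.8623 °C.
Without dust: g' = 0.831, ΔT' = 2.28/(1−0.831) = 13.4911 °C.
Change = 13.4911 − 10.8623 = 2.63 °C.

2.63 °C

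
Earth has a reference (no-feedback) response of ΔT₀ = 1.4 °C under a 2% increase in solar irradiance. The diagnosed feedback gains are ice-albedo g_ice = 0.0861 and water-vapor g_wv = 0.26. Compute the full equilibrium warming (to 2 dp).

2.14 °C

Total gain g = 0.0861 + 0.26 = 0.3461.
Amplification A = 1/(1 − 0.3461) = 1.529.
ΔT = 1.4 × 1.529 = 2.14 °C.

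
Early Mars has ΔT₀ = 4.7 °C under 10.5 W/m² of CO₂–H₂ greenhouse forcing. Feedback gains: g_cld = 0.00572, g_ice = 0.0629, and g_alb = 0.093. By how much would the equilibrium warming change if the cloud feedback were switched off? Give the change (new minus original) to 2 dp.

Original: g = 0.16162, ΔT = 4.7/(1−0.16162) = 5.6060 °C.
Without cloud: g' = 0.1559, ΔT' = 4.7/(1−0.1559) = 5.5681 °C.
Change = 5.5681 − 5.6060 = -0.04 °C.

-0.04 °C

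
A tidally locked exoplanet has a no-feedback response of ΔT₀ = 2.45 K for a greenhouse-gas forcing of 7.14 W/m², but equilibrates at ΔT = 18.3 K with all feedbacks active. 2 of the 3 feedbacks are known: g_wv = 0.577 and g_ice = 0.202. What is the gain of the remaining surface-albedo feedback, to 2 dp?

Amplification A = ΔT/ΔT₀ = 18.3/2.45 = 7.469.
Total gain g = 1 − 1/A = 1 − 1/7.469 = 0.8661.
Known gains sum to 0.577 + 0.202 = 0.779.
g_alb = 0.8661 − 0.779 = 0.09.

0.09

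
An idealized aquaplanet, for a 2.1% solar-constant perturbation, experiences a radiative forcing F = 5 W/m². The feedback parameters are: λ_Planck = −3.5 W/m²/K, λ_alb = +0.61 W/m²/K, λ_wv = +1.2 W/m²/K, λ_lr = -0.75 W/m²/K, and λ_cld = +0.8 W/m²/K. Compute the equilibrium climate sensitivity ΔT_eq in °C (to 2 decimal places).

3.05 °C

Net feedback parameter λ = (−3.5) + (+0.61) + (+1.2) + (-0.75) + (+0.8) = -1.64 W/m²/K.
ΔT = −F/λ = −5/(-1.64) = 3.05 °C.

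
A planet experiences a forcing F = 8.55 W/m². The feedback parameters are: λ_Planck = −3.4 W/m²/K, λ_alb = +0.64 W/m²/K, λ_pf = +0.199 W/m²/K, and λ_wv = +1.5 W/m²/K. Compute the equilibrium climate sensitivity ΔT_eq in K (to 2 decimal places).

8.06 K

Net feedback parameter λ = (−3.4) + (+0.64) + (+0.199) + (+1.5) = -1.061 W/m²/K.
ΔT = −F/λ = −8.55/(-1.061) = 8.06 K.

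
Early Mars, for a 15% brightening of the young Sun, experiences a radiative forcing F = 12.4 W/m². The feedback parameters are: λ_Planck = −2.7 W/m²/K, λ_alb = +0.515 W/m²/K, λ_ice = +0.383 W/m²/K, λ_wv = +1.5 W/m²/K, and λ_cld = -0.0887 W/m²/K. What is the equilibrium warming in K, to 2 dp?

Net feedback parameter λ = (−2.7) + (+0.515) + (+0.383) + (+1.5) + (-0.0887) = -0.3907 W/m²/K.
ΔT = −F/λ = −12.4/(-0.3907) = 31.74 K.

31.74 K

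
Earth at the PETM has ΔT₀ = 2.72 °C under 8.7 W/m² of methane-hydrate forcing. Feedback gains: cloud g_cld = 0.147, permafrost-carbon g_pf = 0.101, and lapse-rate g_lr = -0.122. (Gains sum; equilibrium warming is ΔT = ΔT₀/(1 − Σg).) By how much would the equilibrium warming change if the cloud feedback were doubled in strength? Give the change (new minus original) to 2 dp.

Original: g = 0.126, ΔT = 2.72/(1−0.126) = 3.1121 °C.
With doubled cloud: g' = 0.273, ΔT' = 2.72/(1−0.273) = 3.7414 °C.
Change = 3.7414 − 3.1121 = 0.63 °C.

0.63 °C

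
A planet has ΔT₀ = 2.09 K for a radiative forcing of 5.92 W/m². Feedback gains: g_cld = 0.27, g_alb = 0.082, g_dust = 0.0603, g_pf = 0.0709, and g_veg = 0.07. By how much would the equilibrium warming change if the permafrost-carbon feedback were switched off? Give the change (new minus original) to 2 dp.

-0.64 K

Original: g = 0.5532, ΔT = 2.09/(1−0.5532) = 4.6777 K.
Without permafrost-carbon: g' = 0.4823, ΔT' = 2.09/(1−0.4823) = 4.0371 K.
Change = 4.0371 − 4.6777 = -0.64 K.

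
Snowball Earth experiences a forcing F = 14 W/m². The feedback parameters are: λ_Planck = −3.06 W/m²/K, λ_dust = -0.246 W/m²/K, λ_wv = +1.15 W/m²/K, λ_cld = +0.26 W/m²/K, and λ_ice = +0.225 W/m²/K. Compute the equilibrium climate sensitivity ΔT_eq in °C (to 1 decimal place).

8.4 °C

Net feedback parameter λ = (−3.06) + (-0.246) + (+1.15) + (+0.26) + (+0.225) = -1.671 W/m²/K.
ΔT = −F/λ = −14/(-1.671) = 8.4 °C.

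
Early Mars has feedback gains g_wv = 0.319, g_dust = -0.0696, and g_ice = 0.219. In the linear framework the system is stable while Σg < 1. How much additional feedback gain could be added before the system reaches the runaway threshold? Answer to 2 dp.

0.53

Current total gain = 0.319 − 0.0696 + 0.219 = 0.4684.
Margin to runaway = 1 − 0.4684 = 0.53.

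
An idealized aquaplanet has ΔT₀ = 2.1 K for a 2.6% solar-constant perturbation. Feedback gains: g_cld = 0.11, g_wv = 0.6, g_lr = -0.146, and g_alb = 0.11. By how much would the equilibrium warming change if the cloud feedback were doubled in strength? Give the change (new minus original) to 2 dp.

Original: g = 0.674, ΔT = 2.1/(1−0.674) = 6.4417 K.
With doubled cloud: g' = 0.784, ΔT' = 2.1/(1−0.784) = 9.7222 K.
Change = 9.7222 − 6.4417 = 3.28 K.

3.28 K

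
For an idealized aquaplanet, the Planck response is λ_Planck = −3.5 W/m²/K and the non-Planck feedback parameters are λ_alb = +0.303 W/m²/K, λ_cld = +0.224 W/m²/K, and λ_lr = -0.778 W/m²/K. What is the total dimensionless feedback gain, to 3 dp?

-0.072

Convert to gains: g_alb = 0.303/3.5 = 0.08657; g_cld = 0.224/3.5 = 0.064; g_lr = -0.778/3.5 = -0.2223.
Total gain g = -0.07173.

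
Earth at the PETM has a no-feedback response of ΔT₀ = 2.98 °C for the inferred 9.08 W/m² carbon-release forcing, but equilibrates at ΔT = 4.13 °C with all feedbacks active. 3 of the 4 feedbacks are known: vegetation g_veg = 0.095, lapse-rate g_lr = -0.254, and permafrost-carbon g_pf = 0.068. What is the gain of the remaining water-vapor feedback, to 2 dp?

0.37

Amplification A = ΔT/ΔT₀ = 4.13/2.98 = 1.386.
Total gain g = 1 − 1/A = 1 − 1/1.386 = 0.2785.
Known gains sum to 0.095 − 0.254 + 0.068 = -0.091.
g_wv = 0.2785 + 0.091 = 0.37.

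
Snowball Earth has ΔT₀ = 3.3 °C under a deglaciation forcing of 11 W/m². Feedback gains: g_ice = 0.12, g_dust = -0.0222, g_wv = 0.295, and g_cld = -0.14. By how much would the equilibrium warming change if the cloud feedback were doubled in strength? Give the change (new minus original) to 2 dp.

Original: g = 0.2528, ΔT = 3.3/(1−0.2528) = 4.4165 °C.
With doubled cloud: g' = 0.1128, ΔT' = 3.3/(1−0.1128) = 3.7196 °C.
Change = 3.7196 − 4.4165 = -0.70 °C.

-0.70 °C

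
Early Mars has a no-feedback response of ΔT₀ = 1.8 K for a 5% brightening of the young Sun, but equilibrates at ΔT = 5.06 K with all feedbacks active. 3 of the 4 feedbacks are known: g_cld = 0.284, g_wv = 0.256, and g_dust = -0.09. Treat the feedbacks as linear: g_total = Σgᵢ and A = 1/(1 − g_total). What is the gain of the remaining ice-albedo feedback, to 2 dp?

0.19

Amplification A = ΔT/ΔT₀ = 5.06/1.8 = 2.811.
Total gain g = 1 − 1/A = 1 − 1/2.811 = 0.6443.
Known gains sum to 0.284 + 0.256 − 0.09 = 0.45.
g_ice = 0.6443 − 0.45 = 0.19.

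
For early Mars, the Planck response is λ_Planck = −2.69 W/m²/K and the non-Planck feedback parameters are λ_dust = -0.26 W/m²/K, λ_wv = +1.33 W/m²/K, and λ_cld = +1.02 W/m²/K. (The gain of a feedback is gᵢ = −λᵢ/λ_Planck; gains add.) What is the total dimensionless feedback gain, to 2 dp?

0.78

Convert to gains: g_dust = -0.26/2.69 = -0.09665; g_wv = 1.33/2.69 = 0.4944; g_cld = 1.02/2.69 = 0.3792.
Total gain g = 0.77695.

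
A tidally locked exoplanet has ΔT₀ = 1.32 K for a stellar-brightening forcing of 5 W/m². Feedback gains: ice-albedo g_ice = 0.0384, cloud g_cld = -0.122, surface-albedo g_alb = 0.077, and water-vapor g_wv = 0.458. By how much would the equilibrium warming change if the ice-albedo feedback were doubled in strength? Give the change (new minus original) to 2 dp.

Original: g = 0.4514, ΔT = 1.32/(1−0.4514) = 2.4061 K.
With doubled ice-albedo: g' = 0.4898, ΔT' = 1.32/(1−0.4898) = 2.5872 K.
Change = 2.5872 − 2.4061 = 0.18 K.

0.18 K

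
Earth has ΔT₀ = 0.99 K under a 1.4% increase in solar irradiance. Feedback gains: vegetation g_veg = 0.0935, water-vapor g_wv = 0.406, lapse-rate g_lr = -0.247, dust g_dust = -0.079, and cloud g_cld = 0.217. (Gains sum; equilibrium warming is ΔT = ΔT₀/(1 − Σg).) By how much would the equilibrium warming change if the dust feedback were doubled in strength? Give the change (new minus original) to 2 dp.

Original: g = 0.3905, ΔT = 0.99/(1−0.3905) = 1.6243 K.
With doubled dust: g' = 0.3115, ΔT' = 0.99/(1−0.3115) = 1.4379 K.
Change = 1.4379 − 1.6243 = -0.19 K.

-0.19 K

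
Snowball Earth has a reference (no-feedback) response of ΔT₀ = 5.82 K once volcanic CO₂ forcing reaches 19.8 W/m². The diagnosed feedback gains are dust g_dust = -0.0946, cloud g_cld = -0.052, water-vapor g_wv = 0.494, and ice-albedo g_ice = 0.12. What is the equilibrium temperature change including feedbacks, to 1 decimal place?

Total gain g = -0.0946 − 0.052 + 0.494 + 0.12 = 0.4674.
Amplification A = 1/(1 − 0.4674) = 1.878.
ΔT = 5.82 × 1.878 = 10.9 K.

10.9 K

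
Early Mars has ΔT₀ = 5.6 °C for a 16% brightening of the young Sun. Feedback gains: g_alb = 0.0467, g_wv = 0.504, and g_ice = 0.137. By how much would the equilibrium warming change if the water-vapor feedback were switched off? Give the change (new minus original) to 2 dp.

Original: g = 0.6877, ΔT = 5.6/(1−0.6877) = 17.9315 °C.
Without water-vapor: g' = 0.1837, ΔT' = 5.6/(1−0.1837) = 6.8602 °C.
Change = 6.8602 − 17.9315 = -11.07 °C.

-11.07 °C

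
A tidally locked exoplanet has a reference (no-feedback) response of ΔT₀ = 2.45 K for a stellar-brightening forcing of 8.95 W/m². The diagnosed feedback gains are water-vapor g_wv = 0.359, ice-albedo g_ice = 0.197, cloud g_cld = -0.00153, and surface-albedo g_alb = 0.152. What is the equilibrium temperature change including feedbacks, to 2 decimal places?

8.35 K

Total gain g = 0.359 + 0.197 − 0.00153 + 0.152 = 0.70647.
Amplification A = 1/(1 − 0.70647) = 3.407.
ΔT = 2.45 × 3.407 = 8.35 K.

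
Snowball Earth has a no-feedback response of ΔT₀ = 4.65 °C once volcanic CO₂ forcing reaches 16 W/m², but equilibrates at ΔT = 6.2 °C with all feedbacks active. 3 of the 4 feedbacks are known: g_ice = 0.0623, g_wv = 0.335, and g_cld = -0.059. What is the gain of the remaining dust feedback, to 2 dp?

-0.09

Amplification A = ΔT/ΔT₀ = 6.2/4.65 = 1.333.
Total gain g = 1 − 1/A = 1 − 1/1.333 = 0.2498.
Known gains sum to 0.0623 + 0.335 − 0.059 = 0.3383.
g_dust = 0.2498 − 0.3383 = -0.09.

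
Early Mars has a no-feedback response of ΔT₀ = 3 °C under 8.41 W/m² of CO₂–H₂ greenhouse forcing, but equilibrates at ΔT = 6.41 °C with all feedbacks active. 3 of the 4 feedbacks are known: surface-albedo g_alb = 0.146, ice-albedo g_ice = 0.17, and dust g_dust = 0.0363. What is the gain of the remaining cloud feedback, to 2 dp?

Amplification A = ΔT/ΔT₀ = 6.41/3 = 2.137.
Total gain g = 1 − 1/A = 1 − 1/2.137 = 0.5321.
Known gains sum to 0.146 + 0.17 + 0.0363 = 0.3523.
g_cld = 0.5321 − 0.3523 = 0.18.

0.18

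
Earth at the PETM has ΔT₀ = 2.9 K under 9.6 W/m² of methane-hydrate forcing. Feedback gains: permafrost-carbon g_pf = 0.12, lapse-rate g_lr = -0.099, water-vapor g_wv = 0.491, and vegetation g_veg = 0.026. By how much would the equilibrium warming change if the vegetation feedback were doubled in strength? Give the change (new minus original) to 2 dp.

0.37 K

Original: g = 0.538, ΔT = 2.9/(1−0.538) = 6.2771 K.
With doubled vegetation: g' = 0.564, ΔT' = 2.9/(1−0.564) = 6.6514 K.
Change = 6.6514 − 6.2771 = 0.37 K.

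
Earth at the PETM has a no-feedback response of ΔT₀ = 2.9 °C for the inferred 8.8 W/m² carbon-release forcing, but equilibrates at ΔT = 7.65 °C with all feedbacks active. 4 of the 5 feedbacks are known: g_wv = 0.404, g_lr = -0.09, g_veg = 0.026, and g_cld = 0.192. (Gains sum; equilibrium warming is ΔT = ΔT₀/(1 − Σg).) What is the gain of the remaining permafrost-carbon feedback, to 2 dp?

Amplification A = ΔT/ΔT₀ = 7.65/2.9 = 2.638.
Total gain g = 1 − 1/A = 1 − 1/2.638 = 0.6209.
Known gains sum to 0.404 − 0.09 + 0.026 + 0.192 = 0.532.
g_pf = 0.6209 − 0.532 = 0.09.

0.09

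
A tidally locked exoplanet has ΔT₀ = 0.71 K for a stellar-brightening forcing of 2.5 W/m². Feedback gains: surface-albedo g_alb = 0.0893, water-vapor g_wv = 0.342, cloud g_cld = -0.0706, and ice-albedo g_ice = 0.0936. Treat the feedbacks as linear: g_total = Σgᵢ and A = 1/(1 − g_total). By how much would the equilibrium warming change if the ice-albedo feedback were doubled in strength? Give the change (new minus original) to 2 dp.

0.27 K

Original: g = 0.4543, ΔT = 0.71/(1−0.4543) = 1.3011 K.
With doubled ice-albedo: g' = 0.5479, ΔT' = 0.71/(1−0.5479) = 1.5704 K.
Change = 1.5704 − 1.3011 = 0.27 K.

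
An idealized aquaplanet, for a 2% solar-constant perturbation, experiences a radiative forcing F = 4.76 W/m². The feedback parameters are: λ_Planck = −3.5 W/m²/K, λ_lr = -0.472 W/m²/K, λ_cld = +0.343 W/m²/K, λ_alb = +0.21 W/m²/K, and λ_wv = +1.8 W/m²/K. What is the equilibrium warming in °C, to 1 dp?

Net feedback parameter λ = (−3.5) + (-0.472) + (+0.343) + (+0.21) + (+1.8) = -1.619 W/m²/K.
ΔT = −F/λ = −4.76/(-1.619) = 2.9 °C.

2.9 °C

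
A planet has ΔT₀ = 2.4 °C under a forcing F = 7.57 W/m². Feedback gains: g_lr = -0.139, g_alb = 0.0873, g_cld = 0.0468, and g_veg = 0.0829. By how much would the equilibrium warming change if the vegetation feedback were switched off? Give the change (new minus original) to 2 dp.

-0.21 °C

Original: g = 0.078, ΔT = 2.4/(1−0.078) = 2.6030 °C.
Without vegetation: g' = -0.0049, ΔT' = 2.4/(1+0.0049) = 2.3883 °C.
Change = 2.3883 − 2.6030 = -0.21 °C.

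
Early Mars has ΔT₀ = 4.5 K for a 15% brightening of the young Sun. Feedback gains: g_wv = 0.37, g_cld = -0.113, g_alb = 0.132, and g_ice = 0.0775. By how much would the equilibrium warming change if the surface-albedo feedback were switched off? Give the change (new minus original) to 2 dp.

Original: g = 0.4665, ΔT = 4.5/(1−0.4665) = 8.4349 K.
Without surface-albedo: g' = 0.3345, ΔT' = 4.5/(1−0.3345) = 6.7618 K.
Change = 6.7618 − 8.4349 = -1.67 K.

-1.67 K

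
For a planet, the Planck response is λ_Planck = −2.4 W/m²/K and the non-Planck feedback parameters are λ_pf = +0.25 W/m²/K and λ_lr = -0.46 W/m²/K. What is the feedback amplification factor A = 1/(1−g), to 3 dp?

Convert to gains: g_pf = 0.25/2.4 = 0.1042; g_lr = -0.46/2.4 = -0.1917.
Total gain g = -0.0875.
A = 1/(1 + 0.0875) = 0.920.

0.920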